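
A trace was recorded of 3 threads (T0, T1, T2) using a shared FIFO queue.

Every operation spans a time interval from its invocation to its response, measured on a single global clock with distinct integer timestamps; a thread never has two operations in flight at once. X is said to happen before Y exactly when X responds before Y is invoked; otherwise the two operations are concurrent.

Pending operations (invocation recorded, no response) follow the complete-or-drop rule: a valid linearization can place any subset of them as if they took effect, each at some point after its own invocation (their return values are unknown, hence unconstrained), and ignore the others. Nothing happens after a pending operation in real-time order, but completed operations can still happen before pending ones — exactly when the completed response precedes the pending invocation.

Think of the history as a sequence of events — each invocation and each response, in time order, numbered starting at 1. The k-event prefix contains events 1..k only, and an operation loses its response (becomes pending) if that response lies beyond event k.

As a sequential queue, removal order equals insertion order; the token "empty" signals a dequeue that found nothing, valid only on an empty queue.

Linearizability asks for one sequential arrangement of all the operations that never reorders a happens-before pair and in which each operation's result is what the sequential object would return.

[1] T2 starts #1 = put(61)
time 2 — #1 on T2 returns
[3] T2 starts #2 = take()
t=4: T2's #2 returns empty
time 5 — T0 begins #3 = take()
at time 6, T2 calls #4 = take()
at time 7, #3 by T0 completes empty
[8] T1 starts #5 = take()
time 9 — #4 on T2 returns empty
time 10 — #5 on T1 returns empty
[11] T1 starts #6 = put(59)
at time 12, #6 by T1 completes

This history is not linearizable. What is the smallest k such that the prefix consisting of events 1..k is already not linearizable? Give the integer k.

events 1..3 are linearizable, e.g. via #1:
after step 1 (#1 put(61)): queue <61>
at event 4 (#2's time-4 response) nothing linearizes any more
sample order #1, #2 stalls at step 2 — #2 take() → empty has no legal effect

4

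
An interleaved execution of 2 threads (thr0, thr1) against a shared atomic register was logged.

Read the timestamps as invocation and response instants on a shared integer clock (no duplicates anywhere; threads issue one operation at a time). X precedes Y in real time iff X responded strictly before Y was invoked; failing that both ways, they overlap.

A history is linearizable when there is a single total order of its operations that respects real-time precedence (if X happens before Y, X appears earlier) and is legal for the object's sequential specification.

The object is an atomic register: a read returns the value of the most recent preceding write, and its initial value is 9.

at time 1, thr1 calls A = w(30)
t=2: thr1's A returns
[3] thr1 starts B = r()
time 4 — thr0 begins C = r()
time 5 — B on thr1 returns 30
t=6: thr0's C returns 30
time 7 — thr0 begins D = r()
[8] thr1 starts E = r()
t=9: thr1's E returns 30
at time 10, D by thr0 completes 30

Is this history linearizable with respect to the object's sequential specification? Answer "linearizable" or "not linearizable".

a witness: A, B, C, D, E
step 1: A w(30) — value 30
step 2: B r() → 30 — value 30
step 3: C r() → 30 — value 30
step 4: D r() → 30 — value 30
step 5: E r() → 30 — value 30

linearizable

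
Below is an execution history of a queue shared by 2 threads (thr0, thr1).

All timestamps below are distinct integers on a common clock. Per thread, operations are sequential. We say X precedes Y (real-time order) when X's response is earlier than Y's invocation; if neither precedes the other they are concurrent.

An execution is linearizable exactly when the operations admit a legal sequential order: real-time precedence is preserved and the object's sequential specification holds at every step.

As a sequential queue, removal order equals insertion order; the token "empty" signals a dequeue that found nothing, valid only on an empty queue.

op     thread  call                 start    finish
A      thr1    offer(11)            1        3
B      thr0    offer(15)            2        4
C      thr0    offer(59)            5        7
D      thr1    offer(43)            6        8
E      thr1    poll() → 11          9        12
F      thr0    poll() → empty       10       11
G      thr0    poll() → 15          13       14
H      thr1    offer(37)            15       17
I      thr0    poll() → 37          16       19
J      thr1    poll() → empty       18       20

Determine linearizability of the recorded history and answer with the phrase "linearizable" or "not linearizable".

prefix check: 1..10 passes, 1..11 fails once F's time-11 response joins
no legal order exists: 4 real-time-consistent candidates over 5 completed queue operations, all rejected
completion choices over the 1 pending operation (E) were checked; none helps
sample order A, B, C, D, F (pending dropped) stalls at step 5 — F poll() → empty has no legal effect
sample order A, B, D, C, F (pending dropped) stalls at step 5 — F poll() → empty has no legal effect

not linearizable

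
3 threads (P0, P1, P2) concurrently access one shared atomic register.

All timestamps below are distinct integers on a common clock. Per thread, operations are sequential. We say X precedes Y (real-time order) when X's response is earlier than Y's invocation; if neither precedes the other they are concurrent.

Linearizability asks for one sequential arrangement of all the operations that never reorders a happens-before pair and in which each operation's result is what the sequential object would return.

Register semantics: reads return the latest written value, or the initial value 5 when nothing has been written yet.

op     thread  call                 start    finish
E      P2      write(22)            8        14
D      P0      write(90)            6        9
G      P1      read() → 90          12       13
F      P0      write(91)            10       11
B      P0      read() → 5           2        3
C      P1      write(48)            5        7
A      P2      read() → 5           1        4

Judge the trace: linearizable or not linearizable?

not linearizable

through event 12 a valid linearization exists; event 13 (G responding at time 13) ends that
checked exhaustively: 4 real-time-consistent orders of 6 completed operations, zero legal atomic register replays
completion choices over the 1 pending operation (E) were checked; none helps
take A, B, C, D, F, G (pending dropped): step 6 already fails, because G read() → 90 cannot occur there
take A, B, D, C, F, G (pending dropped): step 6 already fails, because G read() → 90 cannot occur there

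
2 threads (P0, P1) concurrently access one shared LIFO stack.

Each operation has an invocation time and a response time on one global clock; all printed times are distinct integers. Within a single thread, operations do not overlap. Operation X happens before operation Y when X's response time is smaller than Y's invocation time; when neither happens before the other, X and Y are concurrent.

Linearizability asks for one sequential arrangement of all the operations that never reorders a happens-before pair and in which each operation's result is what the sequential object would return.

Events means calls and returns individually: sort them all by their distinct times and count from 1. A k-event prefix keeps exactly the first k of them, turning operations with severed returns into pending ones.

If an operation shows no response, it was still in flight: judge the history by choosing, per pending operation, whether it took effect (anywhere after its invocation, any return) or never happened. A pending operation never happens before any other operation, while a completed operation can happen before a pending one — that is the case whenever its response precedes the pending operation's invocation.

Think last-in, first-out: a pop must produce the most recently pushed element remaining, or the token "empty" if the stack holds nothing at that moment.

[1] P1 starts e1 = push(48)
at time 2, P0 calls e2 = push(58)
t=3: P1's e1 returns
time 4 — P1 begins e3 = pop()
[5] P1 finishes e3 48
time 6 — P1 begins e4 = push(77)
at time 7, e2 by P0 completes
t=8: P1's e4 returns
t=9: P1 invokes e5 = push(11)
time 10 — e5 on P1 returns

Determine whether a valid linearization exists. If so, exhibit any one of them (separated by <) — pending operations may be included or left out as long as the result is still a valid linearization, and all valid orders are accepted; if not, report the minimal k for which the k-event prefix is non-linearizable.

1. e1 push(48), leaving stack <48>
2. e3 pop() → 48, leaving stack <>
3. e2 push(58), leaving stack <58>
4. e4 push(77), leaving stack <58,77>
5. e5 push(11), leaving stack <58,77,11>

linearizable — witness: e1 < e3 < e2 < e4 < e5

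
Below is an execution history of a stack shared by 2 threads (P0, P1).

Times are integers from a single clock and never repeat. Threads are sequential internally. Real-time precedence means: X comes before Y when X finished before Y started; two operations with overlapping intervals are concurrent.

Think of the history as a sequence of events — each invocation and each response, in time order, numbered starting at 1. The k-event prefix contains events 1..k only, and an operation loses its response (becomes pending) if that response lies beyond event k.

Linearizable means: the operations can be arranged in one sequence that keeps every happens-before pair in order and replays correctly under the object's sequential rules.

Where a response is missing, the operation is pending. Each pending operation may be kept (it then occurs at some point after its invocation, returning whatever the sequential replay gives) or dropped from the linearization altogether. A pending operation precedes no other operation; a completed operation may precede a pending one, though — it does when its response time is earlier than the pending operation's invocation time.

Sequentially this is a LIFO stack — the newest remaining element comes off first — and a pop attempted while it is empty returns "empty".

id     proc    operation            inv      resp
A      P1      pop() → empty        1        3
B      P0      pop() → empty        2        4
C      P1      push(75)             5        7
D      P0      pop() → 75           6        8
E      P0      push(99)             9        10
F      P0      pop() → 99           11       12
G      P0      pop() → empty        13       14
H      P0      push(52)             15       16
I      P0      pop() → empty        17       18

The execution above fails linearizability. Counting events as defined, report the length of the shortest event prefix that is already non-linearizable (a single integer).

a valid linearization of events 1..17 exists, for instance A, B, C, D, E, F, G, H:
step 1: A pop() → empty — stack <>
step 2: B pop() → empty — stack <>
step 3: C push(75) — stack <75>
step 4: D pop() → 75 — stack <>
step 5: E push(99) — stack <99>
step 6: F pop() → 99 — stack <>
step 7: G pop() → empty — stack <>
step 8: H push(52) — stack <52>
event 18 — I's response, time 18 — after it, nothing linearizes
sample order A, B, C, D, E, F, G, H, I stalls at step 9 — I pop() → empty has no legal effect
sample order A, B, D, C, E, F, G, H, I stalls at step 3 — D pop() → 75 has no legal effect

18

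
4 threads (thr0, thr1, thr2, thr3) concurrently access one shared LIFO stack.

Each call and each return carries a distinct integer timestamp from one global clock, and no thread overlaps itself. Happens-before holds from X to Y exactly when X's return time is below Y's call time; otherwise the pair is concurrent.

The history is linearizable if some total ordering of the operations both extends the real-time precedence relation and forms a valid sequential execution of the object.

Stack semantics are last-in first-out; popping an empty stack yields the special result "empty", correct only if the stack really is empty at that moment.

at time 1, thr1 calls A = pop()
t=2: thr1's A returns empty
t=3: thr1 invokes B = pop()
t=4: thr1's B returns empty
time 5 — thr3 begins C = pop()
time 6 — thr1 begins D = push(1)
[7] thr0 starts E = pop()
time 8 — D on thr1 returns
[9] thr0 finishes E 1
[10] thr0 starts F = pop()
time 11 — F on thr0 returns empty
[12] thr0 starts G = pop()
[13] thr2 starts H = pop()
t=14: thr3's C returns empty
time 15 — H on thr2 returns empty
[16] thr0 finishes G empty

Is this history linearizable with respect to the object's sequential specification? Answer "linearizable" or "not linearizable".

linearizable

one valid linearization: A, B, C, D, E, F, G, H
1. A pop() → empty, leaving stack <>
2. B pop() → empty, leaving stack <>
3. C pop() → empty, leaving stack <>
4. D push(1), leaving stack <1>
5. E pop() → 1, leaving stack <>
6. F pop() → empty, leaving stack <>
7. G pop() → empty, leaving stack <>
8. H pop() → empty, leaving stack <>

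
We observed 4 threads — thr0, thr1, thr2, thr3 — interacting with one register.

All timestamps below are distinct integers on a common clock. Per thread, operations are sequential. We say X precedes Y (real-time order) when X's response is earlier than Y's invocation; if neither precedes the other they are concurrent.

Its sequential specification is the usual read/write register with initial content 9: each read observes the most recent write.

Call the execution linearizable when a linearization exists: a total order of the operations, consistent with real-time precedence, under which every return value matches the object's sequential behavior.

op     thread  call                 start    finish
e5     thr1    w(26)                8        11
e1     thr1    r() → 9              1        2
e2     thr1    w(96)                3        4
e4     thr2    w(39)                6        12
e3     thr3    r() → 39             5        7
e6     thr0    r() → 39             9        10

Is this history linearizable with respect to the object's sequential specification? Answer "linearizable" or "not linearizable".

linearizable

witness order: e1, e2, e4, e3, e6, e5
after step 1 (e1 r() → 9): value 9
after step 2 (e2 w(96)): value 96
after step 3 (e4 w(39)): value 39
after step 4 (e3 r() → 39): value 39
after step 5 (e6 r() → 39): value 39
after step 6 (e5 w(26)): value 26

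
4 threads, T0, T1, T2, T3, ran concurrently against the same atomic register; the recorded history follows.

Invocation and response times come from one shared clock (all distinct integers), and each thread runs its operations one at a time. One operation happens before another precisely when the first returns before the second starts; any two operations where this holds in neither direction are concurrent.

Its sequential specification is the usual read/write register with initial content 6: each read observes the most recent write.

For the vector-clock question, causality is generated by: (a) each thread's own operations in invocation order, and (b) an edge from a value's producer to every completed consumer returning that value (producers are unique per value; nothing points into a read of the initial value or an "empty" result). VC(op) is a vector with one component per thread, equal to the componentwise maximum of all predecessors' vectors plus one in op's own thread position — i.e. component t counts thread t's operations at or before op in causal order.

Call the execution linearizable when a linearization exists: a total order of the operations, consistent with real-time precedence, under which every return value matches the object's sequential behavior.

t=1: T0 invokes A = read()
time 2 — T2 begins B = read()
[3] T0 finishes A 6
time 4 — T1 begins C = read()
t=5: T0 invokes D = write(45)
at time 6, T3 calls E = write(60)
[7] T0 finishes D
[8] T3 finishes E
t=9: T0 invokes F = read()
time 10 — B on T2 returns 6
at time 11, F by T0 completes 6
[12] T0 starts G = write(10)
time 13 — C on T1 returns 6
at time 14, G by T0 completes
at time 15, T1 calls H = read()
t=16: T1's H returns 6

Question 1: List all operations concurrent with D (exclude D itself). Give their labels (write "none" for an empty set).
B, C, E

D spans [5,7]; an op avoiding the whole window 5..7 is ordered, any other is concurrent
A [1,3]: before
B [2,10]: concurrent
C [4,13]: concurrent
E [6,8]: concurrent
F [9,11]: after
G [12,14]: after
H [15,16]: after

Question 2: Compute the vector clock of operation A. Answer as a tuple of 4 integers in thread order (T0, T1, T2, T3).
(1, 0, 0, 0)

invoked at 6, E has no predecessors; its own T3 bump gives (0, 0, 0, 1)
invoked at 2, B has no predecessors; its own T2 bump gives (0, 0, 1, 0)
invoked at 4, C has no predecessors; its own T1 bump gives (0, 1, 0, 0)
invoked at 1, A has no predecessors; its own T0 bump gives (1, 0, 0, 0)
merge at H (invoked 15): VC(C)=(0, 1, 0, 0), own-thread bump on T1 → (0, 2, 0, 0)
merge at D (invoked 5): VC(A)=(1, 0, 0, 0), own-thread bump on T0 → (2, 0, 0, 0)
merge at F (invoked 9): VC(D)=(2, 0, 0, 0), own-thread bump on T0 → (3, 0, 0, 0)
merge at G (invoked 12): VC(F)=(3, 0, 0, 0), own-thread bump on T0 → (4, 0, 0, 0)
target: VC(A) = (1, 0, 0, 0)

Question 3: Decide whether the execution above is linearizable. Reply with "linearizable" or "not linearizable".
not linearizable

events 1..10 are fine; event 11 — the response of F at time 11 — makes the prefix non-linearizable
every one of the 10 real-time-consistent orders over 5 completed atomic register ops fails the sequential spec
no escape via the 1 pending operation (C): every completion choice fails
sample order A, B, D, E, F (pending dropped) stalls at step 5 — F read() → 6 has no legal effect
sample order A, B, E, D, F (pending dropped) stalls at step 5 — F read() → 6 has no legal effect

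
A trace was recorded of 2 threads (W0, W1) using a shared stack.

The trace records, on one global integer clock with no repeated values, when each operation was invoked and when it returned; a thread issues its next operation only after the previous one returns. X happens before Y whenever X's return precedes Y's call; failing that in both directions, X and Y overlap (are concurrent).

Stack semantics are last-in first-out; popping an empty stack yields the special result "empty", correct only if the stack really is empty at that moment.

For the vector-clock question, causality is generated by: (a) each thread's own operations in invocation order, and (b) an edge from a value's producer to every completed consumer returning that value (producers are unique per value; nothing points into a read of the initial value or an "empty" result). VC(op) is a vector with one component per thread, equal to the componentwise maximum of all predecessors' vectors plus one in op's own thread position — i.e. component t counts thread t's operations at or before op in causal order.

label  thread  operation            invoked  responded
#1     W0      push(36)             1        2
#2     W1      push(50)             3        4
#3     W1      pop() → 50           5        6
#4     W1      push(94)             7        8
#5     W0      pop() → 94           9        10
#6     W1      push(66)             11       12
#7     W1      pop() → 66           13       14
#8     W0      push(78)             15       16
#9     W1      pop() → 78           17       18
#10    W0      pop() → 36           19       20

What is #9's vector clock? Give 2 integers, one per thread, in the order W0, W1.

(3, 6)

no predecessors for #2 (invoked 3): W1 increments from zero → (0, 1)
no predecessors for #1 (invoked 1): W0 increments from zero → (1, 0)
#3 (invocation 5): componentwise max over VC(#2)=(0, 1), +1 at W1, giving (0, 2)
#4 (invocation 7): componentwise max over VC(#3)=(0, 2), +1 at W1, giving (0, 3)
#6 (invocation 11): componentwise max over VC(#4)=(0, 3), +1 at W1, giving (0, 4)
#7 (invocation 13): componentwise max over VC(#6)=(0, 4), +1 at W1, giving (0, 5)
#5 (invocation 9): componentwise max over VC(#1)=(1, 0), VC(#4)=(0, 3), +1 at W0, giving (2, 3)
#8 (invocation 15): componentwise max over VC(#5)=(2, 3), +1 at W0, giving (3, 3)
#10 (invocation 19): componentwise max over VC(#1)=(1, 0), VC(#8)=(3, 3), +1 at W0, giving (4, 3)
#9 (invocation 17): componentwise max over VC(#7)=(0, 5), VC(#8)=(3, 3), +1 at W1, giving (3, 6)
target: VC(#9) = (3, 6)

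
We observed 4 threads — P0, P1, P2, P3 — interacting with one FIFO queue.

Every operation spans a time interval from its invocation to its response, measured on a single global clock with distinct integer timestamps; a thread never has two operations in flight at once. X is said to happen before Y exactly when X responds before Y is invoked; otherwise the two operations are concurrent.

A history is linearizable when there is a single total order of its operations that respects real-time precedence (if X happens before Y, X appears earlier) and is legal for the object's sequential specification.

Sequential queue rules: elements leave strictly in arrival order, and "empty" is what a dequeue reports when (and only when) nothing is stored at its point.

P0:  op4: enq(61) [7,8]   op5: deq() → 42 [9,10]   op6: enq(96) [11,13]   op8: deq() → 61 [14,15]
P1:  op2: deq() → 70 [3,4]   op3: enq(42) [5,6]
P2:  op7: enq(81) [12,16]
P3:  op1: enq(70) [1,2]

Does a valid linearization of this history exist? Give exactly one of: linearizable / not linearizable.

linearizable

a witness: op1, op2, op3, op4, op5, op6, op7, op8
step 1: op1 enq(70) — queue <70>
step 2: op2 deq() → 70 — queue <>
step 3: op3 enq(42) — queue <42>
step 4: op4 enq(61) — queue <42,61>
step 5: op5 deq() → 42 — queue <61>
step 6: op6 enq(96) — queue <61,96>
step 7: op7 enq(81) — queue <61,96,81>
step 8: op8 deq() → 61 — queue <96,81>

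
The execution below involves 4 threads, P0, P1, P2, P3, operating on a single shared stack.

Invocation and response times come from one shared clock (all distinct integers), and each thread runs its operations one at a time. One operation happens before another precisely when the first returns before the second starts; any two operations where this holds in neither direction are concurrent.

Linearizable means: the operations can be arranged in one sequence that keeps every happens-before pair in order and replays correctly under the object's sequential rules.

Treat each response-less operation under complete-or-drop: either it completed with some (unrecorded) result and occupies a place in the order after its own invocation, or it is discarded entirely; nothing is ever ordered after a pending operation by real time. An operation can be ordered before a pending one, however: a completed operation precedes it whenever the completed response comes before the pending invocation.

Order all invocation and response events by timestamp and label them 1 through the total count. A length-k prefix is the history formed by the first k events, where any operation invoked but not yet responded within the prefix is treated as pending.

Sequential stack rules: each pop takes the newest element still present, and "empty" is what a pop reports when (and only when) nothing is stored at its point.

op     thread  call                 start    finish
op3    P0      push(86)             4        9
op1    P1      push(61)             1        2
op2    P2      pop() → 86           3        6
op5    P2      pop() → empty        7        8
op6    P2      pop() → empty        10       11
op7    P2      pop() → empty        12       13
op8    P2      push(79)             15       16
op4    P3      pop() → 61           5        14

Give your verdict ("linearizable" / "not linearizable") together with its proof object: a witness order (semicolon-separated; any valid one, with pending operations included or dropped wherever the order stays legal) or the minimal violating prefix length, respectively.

1. op1 push(61), leaving stack <61>
2. op3 push(86), leaving stack <61,86>
3. op2 pop() → 86, leaving stack <61>
4. op4 pop() → 61, leaving stack <>
5. op5 pop() → empty, leaving stack <>
6. op6 pop() → empty, leaving stack <>
7. op7 pop() → empty, leaving stack <>
8. op8 push(79), leaving stack <79>

linearizable — witness: op1; op3; op2; op4; op5; op6; op7; op8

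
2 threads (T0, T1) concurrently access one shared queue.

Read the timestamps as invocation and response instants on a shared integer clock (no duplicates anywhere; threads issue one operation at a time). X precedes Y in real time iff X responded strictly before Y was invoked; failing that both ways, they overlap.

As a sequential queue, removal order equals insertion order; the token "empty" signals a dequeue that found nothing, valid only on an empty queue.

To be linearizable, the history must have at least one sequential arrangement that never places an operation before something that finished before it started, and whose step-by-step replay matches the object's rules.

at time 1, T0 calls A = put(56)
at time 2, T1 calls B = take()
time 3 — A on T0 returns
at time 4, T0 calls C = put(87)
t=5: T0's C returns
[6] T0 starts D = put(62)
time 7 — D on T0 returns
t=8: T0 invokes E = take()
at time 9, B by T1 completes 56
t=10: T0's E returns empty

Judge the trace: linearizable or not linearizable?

the violation lands at event 10, E's response at time 10: events 1..9 linearize, events 1..10 do not
real-time-consistent orders of the 5 completed operations: 5 — all fail the queue replay
e.g. A, B, C, D, E: illegal at step 5, since E take() → empty cannot apply there
e.g. A, C, B, D, E: illegal at step 5, since E take() → empty cannot apply there

not linearizable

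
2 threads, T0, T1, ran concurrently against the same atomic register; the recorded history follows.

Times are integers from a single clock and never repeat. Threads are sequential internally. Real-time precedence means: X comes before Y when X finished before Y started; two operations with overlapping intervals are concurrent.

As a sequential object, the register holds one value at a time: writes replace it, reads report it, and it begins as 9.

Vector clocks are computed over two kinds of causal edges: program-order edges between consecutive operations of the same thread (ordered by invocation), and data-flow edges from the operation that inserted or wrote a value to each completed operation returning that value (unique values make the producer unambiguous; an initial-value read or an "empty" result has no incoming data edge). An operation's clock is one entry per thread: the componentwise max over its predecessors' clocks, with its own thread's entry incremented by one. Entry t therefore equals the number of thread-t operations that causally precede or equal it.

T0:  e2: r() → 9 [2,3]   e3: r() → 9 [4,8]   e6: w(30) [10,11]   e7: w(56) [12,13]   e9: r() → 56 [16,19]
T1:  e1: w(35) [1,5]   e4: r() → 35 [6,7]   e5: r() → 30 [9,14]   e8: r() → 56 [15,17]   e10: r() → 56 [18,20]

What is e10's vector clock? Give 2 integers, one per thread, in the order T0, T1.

(4, 5)

root op e1, invoked 1: fresh clock plus T1's own tick → (0, 1)
root op e2, invoked 2: fresh clock plus T0's own tick → (1, 0)
from VC(e1)=(0, 1), e4 (invoked 6) maxes components and bumps T1 → (0, 2)
from VC(e2)=(1, 0), e3 (invoked 4) maxes components and bumps T0 → (2, 0)
from VC(e3)=(2, 0), e6 (invoked 10) maxes components and bumps T0 → (3, 0)
from VC(e6)=(3, 0), e7 (invoked 12) maxes components and bumps T0 → (4, 0)
from VC(e7)=(4, 0), e9 (invoked 16) maxes components and bumps T0 → (5, 0)
from VC(e4)=(0, 2), VC(e6)=(3, 0), e5 (invoked 9) maxes components and bumps T1 → (3, 3)
from VC(e5)=(3, 3), VC(e7)=(4, 0), e8 (invoked 15) maxes components and bumps T1 → (4, 4)
from VC(e7)=(4, 0), VC(e8)=(4, 4), e10 (invoked 18) maxes components and bumps T1 → (4, 5)
target: VC(e10) = (4, 5)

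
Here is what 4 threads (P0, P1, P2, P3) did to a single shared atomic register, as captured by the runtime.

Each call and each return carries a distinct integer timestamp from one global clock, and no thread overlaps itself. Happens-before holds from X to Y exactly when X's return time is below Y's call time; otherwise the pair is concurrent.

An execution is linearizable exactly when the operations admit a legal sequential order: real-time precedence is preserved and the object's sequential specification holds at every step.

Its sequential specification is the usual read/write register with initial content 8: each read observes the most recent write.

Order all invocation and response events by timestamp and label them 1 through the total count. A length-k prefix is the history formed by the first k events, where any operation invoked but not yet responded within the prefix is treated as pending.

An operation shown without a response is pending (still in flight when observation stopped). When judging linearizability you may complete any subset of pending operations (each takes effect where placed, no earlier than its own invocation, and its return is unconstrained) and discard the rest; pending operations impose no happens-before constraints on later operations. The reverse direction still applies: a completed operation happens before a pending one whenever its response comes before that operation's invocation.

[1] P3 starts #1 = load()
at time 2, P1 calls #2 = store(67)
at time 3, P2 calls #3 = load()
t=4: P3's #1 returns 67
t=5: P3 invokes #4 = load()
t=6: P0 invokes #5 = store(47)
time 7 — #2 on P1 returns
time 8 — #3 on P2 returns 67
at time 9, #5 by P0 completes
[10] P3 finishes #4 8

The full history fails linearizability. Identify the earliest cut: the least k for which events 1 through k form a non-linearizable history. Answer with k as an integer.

10

events 1..9 are linearizable, e.g. via #2, #1, #3, #4, #5:
step 1: #2 store(67) — value 67
step 2: #1 load() → 67 — value 67
step 3: #3 load() → 67 — value 67
step 4: #4 load() (pending, included) — value 67
step 5: #5 store(47) — value 47
at event 10 (#4's time-10 response) nothing linearizes any more
sample order #1, #2, #3, #4, #5 stalls at step 1 — #1 load() → 67 has no legal effect
sample order #1, #2, #3, #5, #4 stalls at step 1 — #1 load() → 67 has no legal effect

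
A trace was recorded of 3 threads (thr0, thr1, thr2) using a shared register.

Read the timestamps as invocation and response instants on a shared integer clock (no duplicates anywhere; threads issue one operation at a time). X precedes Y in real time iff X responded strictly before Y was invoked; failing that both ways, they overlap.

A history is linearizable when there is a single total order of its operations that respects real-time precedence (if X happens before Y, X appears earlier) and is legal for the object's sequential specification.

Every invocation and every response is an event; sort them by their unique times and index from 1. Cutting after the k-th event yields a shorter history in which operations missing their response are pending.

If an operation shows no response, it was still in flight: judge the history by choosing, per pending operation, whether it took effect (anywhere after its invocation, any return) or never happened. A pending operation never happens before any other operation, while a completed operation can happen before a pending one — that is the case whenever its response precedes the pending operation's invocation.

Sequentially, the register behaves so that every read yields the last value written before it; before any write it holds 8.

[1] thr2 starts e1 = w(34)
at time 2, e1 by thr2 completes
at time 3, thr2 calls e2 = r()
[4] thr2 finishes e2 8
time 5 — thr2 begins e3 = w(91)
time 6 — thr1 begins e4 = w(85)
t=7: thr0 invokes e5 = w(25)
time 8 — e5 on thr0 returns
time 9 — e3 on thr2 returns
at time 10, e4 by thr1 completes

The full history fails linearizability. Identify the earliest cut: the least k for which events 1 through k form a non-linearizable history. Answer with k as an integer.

one valid order for events 1..3 is e1:
1. e1 w(34), leaving value 34
at event 4 (e2's time-4 response) nothing linearizes any more
one such order, e1, e2, breaks at step 2 where e2 r() → 8 is illegal

4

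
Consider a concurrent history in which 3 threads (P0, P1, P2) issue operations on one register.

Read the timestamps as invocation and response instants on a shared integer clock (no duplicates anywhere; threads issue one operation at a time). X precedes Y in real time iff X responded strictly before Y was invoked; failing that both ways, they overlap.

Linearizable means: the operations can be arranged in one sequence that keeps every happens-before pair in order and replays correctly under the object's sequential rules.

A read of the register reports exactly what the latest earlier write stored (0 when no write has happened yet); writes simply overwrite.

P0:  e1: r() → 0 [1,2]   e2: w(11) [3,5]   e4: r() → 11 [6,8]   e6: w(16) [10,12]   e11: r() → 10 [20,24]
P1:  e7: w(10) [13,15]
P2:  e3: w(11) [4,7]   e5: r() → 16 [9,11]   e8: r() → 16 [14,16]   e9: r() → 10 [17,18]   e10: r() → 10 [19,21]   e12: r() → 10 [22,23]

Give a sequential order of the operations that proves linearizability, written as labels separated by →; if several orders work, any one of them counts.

after step 1 (e1 r() → 0): value 0
after step 2 (e2 w(11)): value 11
after step 3 (e3 w(11)): value 11
after step 4 (e4 r() → 11): value 11
after step 5 (e6 w(16)): value 16
after step 6 (e5 r() → 16): value 16
after step 7 (e8 r() → 16): value 16
after step 8 (e7 w(10)): value 10
after step 9 (e9 r() → 10): value 10
after step 10 (e10 r() → 10): value 10
after step 11 (e11 r() → 10): value 10
after step 12 (e12 r() → 10): value 10

e1 → e2 → e3 → e4 → e6 → e5 → e8 → e7 → e9 → e10 → e11 → e12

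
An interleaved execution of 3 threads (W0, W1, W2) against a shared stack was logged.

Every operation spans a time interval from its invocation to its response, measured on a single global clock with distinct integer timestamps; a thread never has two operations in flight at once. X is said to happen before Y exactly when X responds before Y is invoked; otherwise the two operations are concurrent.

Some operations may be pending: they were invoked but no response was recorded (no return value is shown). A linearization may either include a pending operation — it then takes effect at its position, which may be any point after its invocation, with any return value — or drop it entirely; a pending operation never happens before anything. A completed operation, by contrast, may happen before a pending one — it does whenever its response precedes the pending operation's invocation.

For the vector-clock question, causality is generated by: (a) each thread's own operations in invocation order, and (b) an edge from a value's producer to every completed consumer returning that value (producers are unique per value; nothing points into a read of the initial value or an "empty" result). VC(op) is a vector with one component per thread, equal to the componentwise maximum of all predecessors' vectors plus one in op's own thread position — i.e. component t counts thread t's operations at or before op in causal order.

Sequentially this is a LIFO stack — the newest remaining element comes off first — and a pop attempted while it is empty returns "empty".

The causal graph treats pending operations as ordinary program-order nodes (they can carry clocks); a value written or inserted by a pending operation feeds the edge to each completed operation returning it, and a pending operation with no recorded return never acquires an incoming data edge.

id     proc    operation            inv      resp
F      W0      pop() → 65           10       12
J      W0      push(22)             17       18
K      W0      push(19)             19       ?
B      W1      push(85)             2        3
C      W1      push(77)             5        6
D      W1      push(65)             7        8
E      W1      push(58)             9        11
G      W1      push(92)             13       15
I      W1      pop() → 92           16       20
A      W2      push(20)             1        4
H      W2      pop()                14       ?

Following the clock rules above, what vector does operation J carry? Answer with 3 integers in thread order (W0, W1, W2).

(2, 3, 0)

root op A, invoked 1: fresh clock plus W2's own tick → (0, 0, 1)
root op B, invoked 2: fresh clock plus W1's own tick → (0, 1, 0)
invoked at 14, H merges VC(A)=(0, 0, 1) and bumps W2's slot → (0, 0, 2)
invoked at 5, C merges VC(B)=(0, 1, 0) and bumps W1's slot → (0, 2, 0)
invoked at 7, D merges VC(C)=(0, 2, 0) and bumps W1's slot → (0, 3, 0)
invoked at 9, E merges VC(D)=(0, 3, 0) and bumps W1's slot → (0, 4, 0)
invoked at 10, F merges VC(D)=(0, 3, 0) and bumps W0's slot → (1, 3, 0)
invoked at 13, G merges VC(E)=(0, 4, 0) and bumps W1's slot → (0, 5, 0)
invoked at 17, J merges VC(F)=(1, 3, 0) and bumps W0's slot → (2, 3, 0)
invoked at 16, I merges VC(G)=(0, 5, 0) and bumps W1's slot → (0, 6, 0)
invoked at 19, K merges VC(J)=(2, 3, 0) and bumps W0's slot → (3, 3, 0)
target: VC(J) = (2, 3, 0)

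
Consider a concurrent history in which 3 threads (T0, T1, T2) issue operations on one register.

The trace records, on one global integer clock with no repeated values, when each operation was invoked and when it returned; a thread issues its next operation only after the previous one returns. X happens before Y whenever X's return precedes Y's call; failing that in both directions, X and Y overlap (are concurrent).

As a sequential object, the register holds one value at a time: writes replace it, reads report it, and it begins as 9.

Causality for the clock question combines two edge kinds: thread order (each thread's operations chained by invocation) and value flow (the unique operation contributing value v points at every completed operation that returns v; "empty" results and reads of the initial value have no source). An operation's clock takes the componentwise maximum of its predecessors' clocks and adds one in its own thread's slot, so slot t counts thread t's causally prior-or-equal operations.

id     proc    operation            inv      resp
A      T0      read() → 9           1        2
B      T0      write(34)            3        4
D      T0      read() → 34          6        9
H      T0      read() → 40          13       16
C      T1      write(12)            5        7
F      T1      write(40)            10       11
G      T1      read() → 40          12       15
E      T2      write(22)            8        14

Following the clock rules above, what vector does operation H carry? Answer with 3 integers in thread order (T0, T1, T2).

(4, 2, 0)

root op E, invoked 8: fresh clock plus T2's own tick → (0, 0, 1)
root op C, invoked 5: fresh clock plus T1's own tick → (0, 1, 0)
root op A, invoked 1: fresh clock plus T0's own tick → (1, 0, 0)
invoked at 10, F merges VC(C)=(0, 1, 0) and bumps T1's slot → (0, 2, 0)
invoked at 3, B merges VC(A)=(1, 0, 0) and bumps T0's slot → (2, 0, 0)
invoked at 12, G merges VC(F)=(0, 2, 0) and bumps T1's slot → (0, 3, 0)
invoked at 6, D merges VC(B)=(2, 0, 0) and bumps T0's slot → (3, 0, 0)
invoked at 13, H merges VC(D)=(3, 0, 0), VC(F)=(0, 2, 0) and bumps T0's slot → (4, 2, 0)
target: VC(H) = (4, 2, 0)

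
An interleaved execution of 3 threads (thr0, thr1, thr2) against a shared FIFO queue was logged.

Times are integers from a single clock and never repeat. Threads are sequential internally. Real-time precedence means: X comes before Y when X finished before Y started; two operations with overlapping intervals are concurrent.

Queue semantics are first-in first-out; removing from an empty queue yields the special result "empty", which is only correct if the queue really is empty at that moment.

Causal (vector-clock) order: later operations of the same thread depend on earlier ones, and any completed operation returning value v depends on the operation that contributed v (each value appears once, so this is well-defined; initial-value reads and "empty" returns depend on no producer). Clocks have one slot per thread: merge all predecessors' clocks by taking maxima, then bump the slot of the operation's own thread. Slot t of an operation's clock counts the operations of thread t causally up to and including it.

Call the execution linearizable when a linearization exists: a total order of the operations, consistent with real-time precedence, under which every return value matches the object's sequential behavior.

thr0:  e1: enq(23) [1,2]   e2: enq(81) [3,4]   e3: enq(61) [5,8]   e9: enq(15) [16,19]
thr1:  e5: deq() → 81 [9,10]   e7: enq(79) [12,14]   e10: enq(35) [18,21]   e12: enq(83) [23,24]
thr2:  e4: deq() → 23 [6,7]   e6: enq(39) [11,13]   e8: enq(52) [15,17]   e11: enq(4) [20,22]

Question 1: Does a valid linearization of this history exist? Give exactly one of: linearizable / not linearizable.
one valid linearization: e1, e2, e3, e4, e5, e6, e7, e8, e9, e10, e11, e12
step 1: e1 enq(23) — queue <23>
step 2: e2 enq(81) — queue <23,81>
step 3: e3 enq(61) — queue <23,81,61>
step 4: e4 deq() → 23 — queue <81,61>
step 5: e5 deq() → 81 — queue <61>
step 6: e6 enq(39) — queue <61,39>
step 7: e7 enq(79) — queue <61,39,79>
step 8: e8 enq(52) — queue <61,39,79,52>
step 9: e9 enq(15) — queue <61,39,79,52,15>
step 10: e10 enq(35) — queue <61,39,79,52,15,35>
step 11: e11 enq(4) — queue <61,39,79,52,15,35,4>
step 12: e12 enq(83) — queue <61,39,79,52,15,35,4,83>

linearizable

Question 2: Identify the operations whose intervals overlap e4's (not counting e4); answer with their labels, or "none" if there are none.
overlap test against e4 [6,7]: concurrent iff the interval meets 6..7
e1 [1,2]: before
e2 [3,4]: before
e3 [5,8]: concurrent
e5 [9,10]: after
e6 [11,13]: after
e7 [12,14]: after
e8 [15,17]: after
e9 [16,19]: after
e10 [18,21]: after
e11 [20,22]: after
e12 [23,24]: after

e3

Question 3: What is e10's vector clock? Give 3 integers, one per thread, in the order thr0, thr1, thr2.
invoked at 1, e1 has no predecessors; its own thr0 bump gives (1, 0, 0)
VC(e4, invoked at 6): max of VC(e1)=(1, 0, 0), then +1 on thread thr2 → (1, 0, 1)
VC(e2, invoked at 3): max of VC(e1)=(1, 0, 0), then +1 on thread thr0 → (2, 0, 0)
VC(e6, invoked at 11): max of VC(e4)=(1, 0, 1), then +1 on thread thr2 → (1, 0, 2)
VC(e5, invoked at 9): max of VC(e2)=(2, 0, 0), then +1 on thread thr1 → (2, 1, 0)
VC(e3, invoked at 5): max of VC(e2)=(2, 0, 0), then +1 on thread thr0 → (3, 0, 0)
VC(e8, invoked at 15): max of VC(e6)=(1, 0, 2), then +1 on thread thr2 → (1, 0, 3)
VC(e7, invoked at 12): max of VC(e5)=(2, 1, 0), then +1 on thread thr1 → (2, 2, 0)
VC(e9, invoked at 16): max of VC(e3)=(3, 0, 0), then +1 on thread thr0 → (4, 0, 0)
VC(e11, invoked at 20): max of VC(e8)=(1, 0, 3), then +1 on thread thr2 → (1, 0, 4)
VC(e10, invoked at 18): max of VC(e7)=(2, 2, 0), then +1 on thread thr1 → (2, 3, 0)
VC(e12, invoked at 23): max of VC(e10)=(2, 3, 0), then +1 on thread thr1 → (2, 4, 0)
target: VC(e10) = (2, 3, 0)

(2, 3, 0)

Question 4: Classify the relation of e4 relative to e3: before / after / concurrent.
e4 spans [6,7], e3 spans [5,8]
the intervals overlap in both directions

concurrent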